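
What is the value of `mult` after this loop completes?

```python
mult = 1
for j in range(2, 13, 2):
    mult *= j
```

Let's trace through this code step by step.

Initialize: mult = 1
Entering loop: for j in range(2, 13, 2):
After iteration 1: j = 2, mult = 2
After iteration 2: j = 4, mult = 8
After iteration 3: j = 6, mult = 48
After iteration 4: j = 8, mult = 384
After iteration 5: j = 10, mult = 3840
After iteration 6: j = 12, mult = 46080
Loop ends.

Final answer: 46080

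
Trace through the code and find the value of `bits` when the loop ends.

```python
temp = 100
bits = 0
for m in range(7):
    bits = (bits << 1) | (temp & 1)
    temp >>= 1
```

Let's trace through this code step by step.

Initialize: temp = 100
Initialize: bits = 0
Entering loop: for m in range(7):
After iteration 1: m = 0, temp = 50, bits = 0
After iteration 2: m = 1, temp = 25, bits = 0
After iteration 3: m = 2, temp = 12, bits = 1
After iteration 4: m = 3, temp = 6, bits = 2
After iteration 5: m = 4, temp = 3, bits = 4
After iteration 6: m = 5, temp = 1, bits = 9
After iteration 7: m = 6, temp = 0, bits = 19
Loop ends.

Final answer: 19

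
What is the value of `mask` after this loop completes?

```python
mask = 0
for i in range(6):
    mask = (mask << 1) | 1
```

Let's trace through this code step by step.

Initialize: mask = 0
Entering loop: for i in range(6):
After iteration 1: i = 0, mask = 1
After iteration 2: i = 1, mask = 3
After iteration 3: i = 2, mask = 7
After iteration 4: i = 3, mask = 15
After iteration 5: i = 4, mask = 31
After iteration 6: i = 5, mask = 63
Loop ends.

Final answer: 63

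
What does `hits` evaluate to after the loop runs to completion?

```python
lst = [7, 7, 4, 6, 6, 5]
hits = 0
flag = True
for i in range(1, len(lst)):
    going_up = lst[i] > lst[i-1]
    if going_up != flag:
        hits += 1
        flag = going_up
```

Let's trace through this code step by step.

Initialize: lst = [7, 7, 4, 6, 6, 5]
Initialize: hits = 0
Initialize: flag = True
Entering loop: for i in range(1, len(lst)):
After iteration 1: i = 1, hits = 1, flag = False, going_up = False
After iteration 2: i = 2, hits = 1, flag = False, going_up = False
After iteration 3: i = 3, hits = 2, flag = True, going_up = True
After iteration 4: i = 4, hits = 3, flag = False, going_up = False
After iteration 5: i = 5, hits = 3, flag = False, going_up = False
Loop ends.

Final answer: 3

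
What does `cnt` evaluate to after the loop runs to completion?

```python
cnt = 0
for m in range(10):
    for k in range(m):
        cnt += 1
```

Let's trace through this code step by step.

Initialize: cnt = 0
Entering loop: for m in range(10):
After iteration 1: m = 0, cnt = 0
After iteration 2: m = 1, cnt = 1, k = 0
After iteration 3: m = 2, cnt = 3, k = 1
After iteration 4: m = 3, cnt = 6, k = 2
After iteration 5: m = 4, cnt = 10, k = 3
After iteration 6: m = 5, cnt = 15, k = 4
After iteration 7: m = 6, cnt = 21, k = 5
After iteration 8: m = 7, cnt = 28, k = 6
After iteration 9: m = 8, cnt = 36, k = 7
After iteration 10: m = 9, cnt = 45, k = 8
Loop ends.

Final answer: 45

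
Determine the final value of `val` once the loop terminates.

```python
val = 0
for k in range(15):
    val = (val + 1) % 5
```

Let's trace through this code step by step.

Initialize: val = 0
Entering loop: for k in range(15):
After iteration 1: k = 0, val = 1
After iteration 2: k = 1, val = 2
After iteration 3: k = 2, val = 3
After iteration 4: k = 3, val = 4
After iteration 5: k = 4, val = 0
After iteration 6: k = 5, val = 1
After iteration 7: k = 6, val = 2
After iteration 8: k = 7, val = 3
After iteration 9: k = 8, val = 4
After iteration 10: k = 9, val = 0
After iteration 11: k = 10, val = 1
After iteration 12: k = 11, val = 2
After iteration 13: k = 12, val = 3
After iteration 14: k = 13, val = 4
After iteration 15: k = 14, val = 0
Loop ends.

Final answer: 0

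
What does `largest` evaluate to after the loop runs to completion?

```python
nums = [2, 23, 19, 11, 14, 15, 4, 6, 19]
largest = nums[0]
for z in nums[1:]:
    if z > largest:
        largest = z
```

Let's trace through this code step by step.

Initialize: nums = [2, 23, 19, 11, 14, 15, 4, 6, 19]
Initialize: largest = 2
Entering loop: for z in nums[1:]:
After iteration 1: z = 23, largest = 23
After iteration 2: z = 19, largest = 23
After iteration 3: z = 11, largest = 23
After iteration 4: z = 14, largest = 23
After iteration 5: z = 15, largest = 23
After iteration 6: z = 4, largest = 23
After iteration 7: z = 6, largest = 23
After iteration 8: z = 19, largest = 23
Loop ends.

Final answer: 23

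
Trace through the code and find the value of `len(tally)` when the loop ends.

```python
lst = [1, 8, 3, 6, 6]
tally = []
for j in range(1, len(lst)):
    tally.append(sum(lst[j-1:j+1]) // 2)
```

Let's trace through this code step by step.

Initialize: lst = [1, 8, 3, 6, 6]
Initialize: tally = []
Entering loop: for j in range(1, len(lst)):
After iteration 1: j = 1, tally = [4]
After iteration 2: j = 2, tally = [4, 5]
After iteration 3: j = 3, tally = [4, 5, 4]
After iteration 4: j = 4, tally = [4, 5, 4, 6]
Loop ends.
len(tally) = 4

Final answer: 4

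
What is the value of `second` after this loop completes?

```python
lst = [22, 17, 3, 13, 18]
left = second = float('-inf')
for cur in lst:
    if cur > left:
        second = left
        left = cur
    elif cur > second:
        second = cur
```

Let's trace through this code step by step.

Initialize: lst = [22, 17, 3, 13, 18]
Initialize: left = -inf
Initialize: second = -inf
Entering loop: for cur in lst:
After iteration 1: cur = 22, left = 22, second = -inf
After iteration 2: cur = 17, left = 22, second = 17
After iteration 3: cur = 3, left = 22, second = 17
After iteration 4: cur = 13, left = 22, second = 17
After iteration 5: cur = 18, left = 22, second = 18
Loop ends.

Final answer: 18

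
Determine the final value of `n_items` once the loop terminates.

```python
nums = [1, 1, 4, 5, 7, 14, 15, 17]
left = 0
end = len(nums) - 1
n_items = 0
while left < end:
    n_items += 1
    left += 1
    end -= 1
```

Let's trace through this code step by step.

Initialize: nums = [1, 1, 4, 5, 7, 14, 15, 17]
Initialize: left = 0
Initialize: end = 7
Initialize: n_items = 0
Entering loop: while left < end:
After iteration 1: left = 1, end = 6, n_items = 1
After iteration 2: left = 2, end = 5, n_items = 2
After iteration 3: left = 3, end = 4, n_items = 3
After iteration 4: left = 4, end = 3, n_items = 4
Loop ends.

Final answer: 4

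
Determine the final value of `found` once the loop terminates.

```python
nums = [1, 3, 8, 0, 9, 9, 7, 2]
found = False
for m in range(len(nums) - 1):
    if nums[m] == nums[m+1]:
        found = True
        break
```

Let's trace through this code step by step.

Initialize: nums = [1, 3, 8, 0, 9, 9, 7, 2]
Initialize: found = False
Entering loop: for m in range(len(nums) - 1):
After iteration 1: m = 0, found = False
After iteration 2: m = 1, found = False
After iteration 3: m = 2, found = False
After iteration 4: m = 3, found = False
After iteration 5: m = 4, found = True
Loop ends.

Final answer: True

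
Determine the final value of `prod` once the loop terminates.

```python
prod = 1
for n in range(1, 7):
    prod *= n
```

Let's trace through this code step by step.

Initialize: prod = 1
Entering loop: for n in range(1, 7):
After iteration 1: n = 1, prod = 1
After iteration 2: n = 2, prod = 2
After iteration 3: n = 3, prod = 6
After iteration 4: n = 4, prod = 24
After iteration 5: n = 5, prod = 120
After iteration 6: n = 6, prod = 720
Loop ends.

Final answer: 720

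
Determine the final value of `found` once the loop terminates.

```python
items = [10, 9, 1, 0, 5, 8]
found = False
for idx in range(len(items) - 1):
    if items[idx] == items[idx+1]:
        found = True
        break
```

Let's trace through this code step by step.

Initialize: items = [10, 9, 1, 0, 5, 8]
Initialize: found = False
Entering loop: for idx in range(len(items) - 1):
After iteration 1: idx = 0, found = False
After iteration 2: idx = 1, found = False
After iteration 3: idx = 2, found = False
After iteration 4: idx = 3, found = False
After iteration 5: idx = 4, found = False
Loop ends.

Final answer: False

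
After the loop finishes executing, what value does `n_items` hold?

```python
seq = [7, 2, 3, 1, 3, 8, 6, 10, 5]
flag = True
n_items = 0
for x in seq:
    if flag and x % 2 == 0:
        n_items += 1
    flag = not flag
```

Let's trace through this code step by step.

Initialize: seq = [7, 2, 3, 1, 3, 8, 6, 10, 5]
Initialize: flag = True
Initialize: n_items = 0
Entering loop: for x in seq:
After iteration 1: x = 7, flag = False, n_items = 0
After iteration 2: x = 2, flag = True, n_items = 0
After iteration 3: x = 3, flag = False, n_items = 0
After iteration 4: x = 1, flag = True, n_items = 0
After iteration 5: x = 3, flag = False, n_items = 0
After iteration 6: x = 8, flag = True, n_items = 0
After iteration 7: x = 6, flag = False, n_items = 1
After iteration 8: x = 10, flag = True, n_items = 1
After iteration 9: x = 5, flag = False, n_items = 1
Loop ends.

Final answer: 1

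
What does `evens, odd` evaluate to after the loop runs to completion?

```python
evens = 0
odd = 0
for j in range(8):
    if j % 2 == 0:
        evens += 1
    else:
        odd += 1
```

Let's trace through this code step by step.

Initialize: evens = 0
Initialize: odd = 0
Entering loop: for j in range(8):
After iteration 1: j = 0, evens = 1, odd = 0
After iteration 2: j = 1, evens = 1, odd = 1
After iteration 3: j = 2, evens = 2, odd = 1
After iteration 4: j = 3, evens = 2, odd = 2
After iteration 5: j = 4, evens = 3, odd = 2
After iteration 6: j = 5, evens = 3, odd = 3
After iteration 7: j = 6, evens = 4, odd = 3
After iteration 8: j = 7, evens = 4, odd = 4
Loop ends.

Final answer: 4, 4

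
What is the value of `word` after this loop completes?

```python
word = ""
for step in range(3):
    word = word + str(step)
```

Let's trace through this code step by step.

Initialize: word = ''
Entering loop: for step in range(3):
After iteration 1: step = 0, word = '0'
After iteration 2: step = 1, word = '01'
After iteration 3: step = 2, word = '012'
Loop ends.

Final answer: '012'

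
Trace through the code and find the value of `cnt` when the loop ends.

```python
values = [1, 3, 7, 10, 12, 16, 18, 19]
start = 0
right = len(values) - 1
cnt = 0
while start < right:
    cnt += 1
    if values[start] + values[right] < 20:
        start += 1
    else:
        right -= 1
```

Let's trace through this code step by step.

Initialize: values = [1, 3, 7, 10, 12, 16, 18, 19]
Initialize: start = 0
Initialize: right = 7
Initialize: cnt = 0
Entering loop: while start < right:
After iteration 1: start = 0, right = 6, cnt = 1
After iteration 2: start = 1, right = 6, cnt = 2
After iteration 3: start = 1, right = 5, cnt = 3
After iteration 4: start = 2, right = 5, cnt = 4
After iteration 5: start = 2, right = 4, cnt = 5
After iteration 6: start = 3, right = 4, cnt = 6
After iteration 7: start = 3, right = 3, cnt = 7
Loop ends.

Final answer: 7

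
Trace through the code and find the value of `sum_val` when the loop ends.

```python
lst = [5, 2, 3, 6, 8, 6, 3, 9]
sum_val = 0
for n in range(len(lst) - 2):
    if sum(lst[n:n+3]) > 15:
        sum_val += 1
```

Let's trace through this code step by step.

Initialize: lst = [5, 2, 3, 6, 8, 6, 3, 9]
Initialize: sum_val = 0
Entering loop: for n in range(len(lst) - 2):
After iteration 1: n = 0, sum_val = 0
After iteration 2: n = 1, sum_val = 0
After iteration 3: n = 2, sum_val = 1
After iteration 4: n = 3, sum_val = 2
After iteration 5: n = 4, sum_val = 3
After iteration 6: n = 5, sum_val = 4
Loop ends.

Final answer: 4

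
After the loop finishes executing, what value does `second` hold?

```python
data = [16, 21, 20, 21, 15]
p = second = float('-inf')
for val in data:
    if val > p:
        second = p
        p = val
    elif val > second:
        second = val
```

Let's trace through this code step by step.

Initialize: data = [16, 21, 20, 21, 15]
Initialize: p = -inf
Initialize: second = -inf
Entering loop: for val in data:
After iteration 1: val = 16, p = 16, second = -inf
After iteration 2: val = 21, p = 21, second = 16
After iteration 3: val = 20, p = 21, second = 20
After iteration 4: val = 21, p = 21, second = 21
After iteration 5: val = 15, p = 21, second = 21
Loop ends.

Final answer: 21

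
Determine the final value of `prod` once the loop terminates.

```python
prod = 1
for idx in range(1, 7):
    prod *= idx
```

Let's trace through this code step by step.

Initialize: prod = 1
Entering loop: for idx in range(1, 7):
After iteration 1: idx = 1, prod = 1
After iteration 2: idx = 2, prod = 2
After iteration 3: idx = 3, prod = 6
After iteration 4: idx = 4, prod = 24
After iteration 5: idx = 5, prod = 120
After iteration 6: idx = 6, prod = 720
Loop ends.

Final answer: 720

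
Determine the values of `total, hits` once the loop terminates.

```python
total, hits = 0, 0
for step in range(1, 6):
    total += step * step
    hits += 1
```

Let's trace through this code step by step.

Initialize: total = 0
Initialize: hits = 0
Entering loop: for step in range(1, 6):
After iteration 1: step = 1, total = 1, hits = 1
After iteration 2: step = 2, total = 5, hits = 2
After iteration 3: step = 3, total = 14, hits = 3
After iteration 4: step = 4, total = 30, hits = 4
After iteration 5: step = 5, total = 55, hits = 5
Loop ends.

Final answer: 55, 5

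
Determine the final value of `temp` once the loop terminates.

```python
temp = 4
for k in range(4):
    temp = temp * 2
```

Let's trace through this code step by step.

Initialize: temp = 4
Entering loop: for k in range(4):
After iteration 1: k = 0, temp = 8
After iteration 2: k = 1, temp = 16
After iteration 3: k = 2, temp = 32
After iteration 4: k = 3, temp = 64
Loop ends.

Final answer: 64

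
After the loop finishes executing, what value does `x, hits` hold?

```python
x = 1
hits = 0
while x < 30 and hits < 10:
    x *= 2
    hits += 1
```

Let's trace through this code step by step.

Initialize: x = 1
Initialize: hits = 0
Entering loop: while x < 30 and hits < 10:
After iteration 1: x = 2, hits = 1
After iteration 2: x = 4, hits = 2
After iteration 3: x = 8, hits = 3
After iteration 4: x = 16, hits = 4
After iteration 5: x = 32, hits = 5
Loop ends.

Final answer: 32, 5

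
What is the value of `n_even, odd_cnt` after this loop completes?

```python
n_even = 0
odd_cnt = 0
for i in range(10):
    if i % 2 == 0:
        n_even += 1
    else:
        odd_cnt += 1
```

Let's trace through this code step by step.

Initialize: n_even = 0
Initialize: odd_cnt = 0
Entering loop: for i in range(10):
After iteration 1: i = 0, n_even = 1, odd_cnt = 0
After iteration 2: i = 1, n_even = 1, odd_cnt = 1
After iteration 3: i = 2, n_even = 2, odd_cnt = 1
After iteration 4: i = 3, n_even = 2, odd_cnt = 2
After iteration 5: i = 4, n_even = 3, odd_cnt = 2
After iteration 6: i = 5, n_even = 3, odd_cnt = 3
After iteration 7: i = 6, n_even = 4, odd_cnt = 3
After iteration 8: i = 7, n_even = 4, odd_cnt = 4
After iteration 9: i = 8, n_even = 5, odd_cnt = 4
After iteration 10: i = 9, n_even = 5, odd_cnt = 5
Loop ends.

Final answer: 5, 5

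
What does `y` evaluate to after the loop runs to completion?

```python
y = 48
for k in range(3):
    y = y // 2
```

Let's trace through this code step by step.

Initialize: y = 48
Entering loop: for k in range(3):
After iteration 1: k = 0, y = 24
After iteration 2: k = 1, y = 12
After iteration 3: k = 2, y = 6
Loop ends.

Final answer: 6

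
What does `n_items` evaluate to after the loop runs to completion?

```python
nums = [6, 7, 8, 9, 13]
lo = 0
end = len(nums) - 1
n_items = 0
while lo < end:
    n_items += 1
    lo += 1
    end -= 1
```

Let's trace through this code step by step.

Initialize: nums = [6, 7, 8, 9, 13]
Initialize: lo = 0
Initialize: end = 4
Initialize: n_items = 0
Entering loop: while lo < end:
After iteration 1: lo = 1, end = 3, n_items = 1
After iteration 2: lo = 2, end = 2, n_items = 2
Loop ends.

Final answer: 2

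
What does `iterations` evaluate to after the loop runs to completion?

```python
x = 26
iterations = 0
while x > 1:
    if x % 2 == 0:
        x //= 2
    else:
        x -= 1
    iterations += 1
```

Let's trace through this code step by step.

Initialize: x = 26
Initialize: iterations = 0
Entering loop: while x > 1:
After iteration 1: x = 13, iterations = 1
After iteration 2: x = 12, iterations = 2
After iteration 3: x = 6, iterations = 3
After iteration 4: x = 3, iterations = 4
After iteration 5: x = 2, iterations = 5
After iteration 6: x = 1, iterations = 6
Loop ends.

Final answer: 6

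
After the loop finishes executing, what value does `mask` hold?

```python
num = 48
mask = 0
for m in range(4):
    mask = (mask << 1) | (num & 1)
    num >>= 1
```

Let's trace through this code step by step.

Initialize: num = 48
Initialize: mask = 0
Entering loop: for m in range(4):
After iteration 1: m = 0, num = 24, mask = 0
After iteration 2: m = 1, num = 12, mask = 0
After iteration 3: m = 2, num = 6, mask = 0
After iteration 4: m = 3, num = 3, mask = 0
Loop ends.

Final answer: 0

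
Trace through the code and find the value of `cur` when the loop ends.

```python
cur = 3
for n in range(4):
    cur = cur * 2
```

Let's trace through this code step by step.

Initialize: cur = 3
Entering loop: for n in range(4):
After iteration 1: n = 0, cur = 6
After iteration 2: n = 1, cur = 12
After iteration 3: n = 2, cur = 24
After iteration 4: n = 3, cur = 48
Loop ends.

Final answer: 48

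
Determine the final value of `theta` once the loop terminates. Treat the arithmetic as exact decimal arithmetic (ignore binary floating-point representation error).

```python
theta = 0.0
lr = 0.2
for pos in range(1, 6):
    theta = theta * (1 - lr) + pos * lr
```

Let's trace through this code step by step.

Initialize: theta = 0.0
Initialize: lr = 0.2
Entering loop: for pos in range(1, 6):
After iteration 1: pos = 1, theta = 0.2
After iteration 2: pos = 2, theta = 0.56
After iteration 3: pos = 3, theta = 1.048
After iteration 4: pos = 4, theta = 1.6384
After iteration 5: pos = 5, theta = 2.31072
Loop ends.

Final answer: 2.31072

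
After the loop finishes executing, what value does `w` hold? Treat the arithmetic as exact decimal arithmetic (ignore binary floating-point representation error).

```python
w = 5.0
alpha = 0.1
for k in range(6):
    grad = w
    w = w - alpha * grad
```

Let's trace through this code step by step.

Initialize: w = 5.0
Initialize: alpha = 0.1
Entering loop: for k in range(6):
After iteration 1: k = 0, w = 4.5, grad = 5.0
After iteration 2: k = 1, w = 4.05, grad = 4.5
After iteration 3: k = 2, w = 3.645, grad = 4.05
After iteration 4: k = 3, w = 3.2805, grad = 3.645
After iteration 5: k = 4, w = 2.95245, grad = 3.2805
After iteration 6: k = 5, w = 2.657205, grad = 2.95245
Loop ends.

Final answer: 2.657205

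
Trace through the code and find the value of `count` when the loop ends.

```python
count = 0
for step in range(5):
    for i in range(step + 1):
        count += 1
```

Let's trace through this code step by step.

Initialize: count = 0
Entering loop: for step in range(5):
After iteration 1: step = 0, count = 1, i = 0
After iteration 2: step = 1, count = 3, i = 1
After iteration 3: step = 2, count = 6, i = 2
After iteration 4: step = 3, count = 10, i = 3
After iteration 5: step = 4, count = 15, i = 4
Loop ends.

Final answer: 15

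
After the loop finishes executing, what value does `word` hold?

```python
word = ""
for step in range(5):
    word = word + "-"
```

Let's trace through this code step by step.

Initialize: word = ''
Entering loop: for step in range(5):
After iteration 1: step = 0, word = '-'
After iteration 2: step = 1, word = '--'
After iteration 3: step = 2, word = '---'
After iteration 4: step = 3, word = '----'
After iteration 5: step = 4, word = '-----'
Loop ends.

Final answer: '-----'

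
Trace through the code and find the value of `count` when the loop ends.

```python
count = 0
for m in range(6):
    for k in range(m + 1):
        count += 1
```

Let's trace through this code step by step.

Initialize: count = 0
Entering loop: for m in range(6):
After iteration 1: m = 0, count = 1, k = 0
After iteration 2: m = 1, count = 3, k = 1
After iteration 3: m = 2, count = 6, k = 2
After iteration 4: m = 3, count = 10, k = 3
After iteration 5: m = 4, count = 15, k = 4
After iteration 6: m = 5, count = 21, k = 5
Loop ends.

Final answer: 21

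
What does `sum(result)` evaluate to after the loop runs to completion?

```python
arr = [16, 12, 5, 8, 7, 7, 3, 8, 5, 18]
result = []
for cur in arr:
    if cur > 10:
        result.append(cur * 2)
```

Let's trace through this code step by step.

Initialize: arr = [16, 12, 5, 8, 7, 7, 3, 8, 5, 18]
Initialize: result = []
Entering loop: for cur in arr:
After iteration 1: cur = 16, result = [32]
After iteration 2: cur = 12, result = [32, 24]
After iteration 3: cur = 5, result = [32, 24]
After iteration 4: cur = 8, result = [32, 24]
After iteration 5: cur = 7, result = [32, 24]
After iteration 6: cur = 7, result = [32, 24]
After iteration 7: cur = 3, result = [32, 24]
After iteration 8: cur = 8, result = [32, 24]
After iteration 9: cur = 5, result = [32, 24]
After iteration 10: cur = 18, result = [32, 24, 36]
Loop ends.
sum(result) = 92

Final answer: 92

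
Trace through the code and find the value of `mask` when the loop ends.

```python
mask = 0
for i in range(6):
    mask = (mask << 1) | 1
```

Let's trace through this code step by step.

Initialize: mask = 0
Entering loop: for i in range(6):
After iteration 1: i = 0, mask = 1
After iteration 2: i = 1, mask = 3
After iteration 3: i = 2, mask = 7
After iteration 4: i = 3, mask = 15
After iteration 5: i = 4, mask = 31
After iteration 6: i = 5, mask = 63
Loop ends.

Final answer: 63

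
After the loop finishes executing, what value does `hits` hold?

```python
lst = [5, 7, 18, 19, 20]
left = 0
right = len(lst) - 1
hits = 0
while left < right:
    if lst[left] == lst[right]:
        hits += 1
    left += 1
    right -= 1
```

Let's trace through this code step by step.

Initialize: lst = [5, 7, 18, 19, 20]
Initialize: left = 0
Initialize: right = 4
Initialize: hits = 0
Entering loop: while left < right:
After iteration 1: left = 1, right = 3, hits = 0
After iteration 2: left = 2, right = 2, hits = 0
Loop ends.

Final answer: 0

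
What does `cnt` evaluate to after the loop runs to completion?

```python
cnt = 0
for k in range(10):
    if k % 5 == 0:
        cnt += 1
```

Let's trace through this code step by step.

Initialize: cnt = 0
Entering loop: for k in range(10):
After iteration 1: k = 0, cnt = 1
After iteration 2: k = 1, cnt = 1
After iteration 3: k = 2, cnt = 1
After iteration 4: k = 3, cnt = 1
After iteration 5: k = 4, cnt = 1
After iteration 6: k = 5, cnt = 2
After iteration 7: k = 6, cnt = 2
After iteration 8: k = 7, cnt = 2
After iteration 9: k = 8, cnt = 2
After iteration 10: k = 9, cnt = 2
Loop ends.

Final answer: 2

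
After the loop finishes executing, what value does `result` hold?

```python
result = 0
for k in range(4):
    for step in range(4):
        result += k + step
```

Let's trace through this code step by step.

Initialize: result = 0
Entering loop: for k in range(4):
After iteration 1: k = 0, result = 6
After iteration 2: k = 1, result = 16
After iteration 3: k = 2, result = 30
After iteration 4: k = 3, result = 48
Loop ends.

Final answer: 48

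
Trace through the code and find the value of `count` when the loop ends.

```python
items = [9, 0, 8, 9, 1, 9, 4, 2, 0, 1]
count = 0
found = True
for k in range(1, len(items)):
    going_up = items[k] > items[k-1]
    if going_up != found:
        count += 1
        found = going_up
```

Let's trace through this code step by step.

Initialize: items = [9, 0, 8, 9, 1, 9, 4, 2, 0, 1]
Initialize: count = 0
Initialize: found = True
Entering loop: for k in range(1, len(items)):
After iteration 1: k = 1, count = 1, found = False, going_up = False
After iteration 2: k = 2, count = 2, found = True, going_up = True
After iteration 3: k = 3, count = 2, found = True, going_up = True
After iteration 4: k = 4, count = 3, found = False, going_up = False
After iteration 5: k = 5, count = 4, found = True, going_up = True
After iteration 6: k = 6, count = 5, found = False, going_up = False
After iteration 7: k = 7, count = 5, found = False, going_up = False
After iteration 8: k = 8, count = 5, found = False, going_up = False
After iteration 9: k = 9, count = 6, found = True, going_up = True
Loop ends.

Final answer: 6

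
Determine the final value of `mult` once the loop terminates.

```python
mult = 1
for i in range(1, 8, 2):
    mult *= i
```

Let's trace through this code step by step.

Initialize: mult = 1
Entering loop: for i in range(1, 8, 2):
After iteration 1: i = 1, mult = 1
After iteration 2: i = 3, mult = 3
After iteration 3: i = 5, mult = 15
After iteration 4: i = 7, mult = 105
Loop ends.

Final answer: 105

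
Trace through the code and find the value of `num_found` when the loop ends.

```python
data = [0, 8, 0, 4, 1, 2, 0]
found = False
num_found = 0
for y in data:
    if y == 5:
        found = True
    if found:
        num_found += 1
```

Let's trace through this code step by step.

Initialize: data = [0, 8, 0, 4, 1, 2, 0]
Initialize: found = False
Initialize: num_found = 0
Entering loop: for y in data:
After iteration 1: y = 0, num_found = 0
After iteration 2: y = 8, num_found = 0
After iteration 3: y = 0, num_found = 0
After iteration 4: y = 4, num_found = 0
After iteration 5: y = 1, num_found = 0
After iteration 6: y = 2, num_found = 0
After iteration 7: y = 0, num_found = 0
Loop ends.

Final answer: 0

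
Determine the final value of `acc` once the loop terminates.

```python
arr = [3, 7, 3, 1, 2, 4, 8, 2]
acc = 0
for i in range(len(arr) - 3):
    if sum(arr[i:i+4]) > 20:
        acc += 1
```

Let's trace through this code step by step.

Initialize: arr = [3, 7, 3, 1, 2, 4, 8, 2]
Initialize: acc = 0
Entering loop: for i in range(len(arr) - 3):
After iteration 1: i = 0, acc = 0
After iteration 2: i = 1, acc = 0
After iteration 3: i = 2, acc = 0
After iteration 4: i = 3, acc = 0
After iteration 5: i = 4, acc = 0
Loop ends.

Final answer: 0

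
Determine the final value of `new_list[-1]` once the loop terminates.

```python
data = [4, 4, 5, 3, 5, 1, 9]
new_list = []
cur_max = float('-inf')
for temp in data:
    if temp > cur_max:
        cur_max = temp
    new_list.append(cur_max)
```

Let's trace through this code step by step.

Initialize: data = [4, 4, 5, 3, 5, 1, 9]
Initialize: new_list = []
Initialize: cur_max = -inf
Entering loop: for temp in data:
After iteration 1: temp = 4, new_list = [4], cur_max = 4
After iteration 2: temp = 4, new_list = [4, 4], cur_max = 4
After iteration 3: temp = 5, new_list = [4, 4, 5], cur_max = 5
After iteration 4: temp = 3, new_list = [4, 4, 5, 5], cur_max = 5
After iteration 5: temp = 5, new_list = [4, 4, 5, 5, 5], cur_max = 5
After iteration 6: temp = 1, new_list = [4, 4, 5, 5, 5, 5], cur_max = 5
After iteration 7: temp = 9, new_list = [4, 4, 5, 5, 5, 5, 9], cur_max = 9
Loop ends.
new_list[-1] = 9

Final answer: 9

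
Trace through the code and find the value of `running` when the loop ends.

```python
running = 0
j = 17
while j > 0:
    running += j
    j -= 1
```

Let's trace through this code step by step.

Initialize: running = 0
Initialize: j = 17
Entering loop: while j > 0:
After iteration 1: running = 17, j = 16
After iteration 2: running = 33, j = 15
After iteration 3: running = 48, j = 14
After iteration 4: running = 62, j = 13
After iteration 5: running = 75, j = 12
After iteration 6: running = 87, j = 11
After iteration 7: running = 98, j = 10
After iteration 8: running = 108, j = 9
After iteration 9: running = 117, j = 8
After iteration 10: running = 125, j = 7
After iteration 11: running = 132, j = 6
After iteration 12: running = 138, j = 5
After iteration 13: running = 143, j = 4
After iteration 14: running = 147, j = 3
After iteration 15: running = 150, j = 2
After iteration 16: running = 152, j = 1
After iteration 17: running = 153, j = 0
Loop ends.

Final answer: 153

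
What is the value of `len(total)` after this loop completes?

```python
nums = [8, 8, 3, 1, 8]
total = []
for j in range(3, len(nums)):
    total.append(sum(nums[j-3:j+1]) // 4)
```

Let's trace through this code step by step.

Initialize: nums = [8, 8, 3, 1, 8]
Initialize: total = []
Entering loop: for j in range(3, len(nums)):
After iteration 1: j = 3, total = [5]
After iteration 2: j = 4, total = [5, 5]
Loop ends.
len(total) = 2

Final answer: 2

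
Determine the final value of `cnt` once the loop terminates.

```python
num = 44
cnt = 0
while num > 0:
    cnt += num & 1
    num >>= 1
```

Let's trace through this code step by step.

Initialize: num = 44
Initialize: cnt = 0
Entering loop: while num > 0:
After iteration 1: num = 22, cnt = 0
After iteration 2: num = 11, cnt = 0
After iteration 3: num = 5, cnt = 1
After iteration 4: num = 2, cnt = 2
After iteration 5: num = 1, cnt = 2
After iteration 6: num = 0, cnt = 3
Loop ends.

Final answer: 3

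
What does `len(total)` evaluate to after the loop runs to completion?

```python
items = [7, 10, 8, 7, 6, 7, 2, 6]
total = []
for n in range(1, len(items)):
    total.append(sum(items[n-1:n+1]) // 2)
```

Let's trace through this code step by step.

Initialize: items = [7, 10, 8, 7, 6, 7, 2, 6]
Initialize: total = []
Entering loop: for n in range(1, len(items)):
After iteration 1: n = 1, total = [8]
After iteration 2: n = 2, total = [8, 9]
After iteration 3: n = 3, total = [8, 9, 7]
After iteration 4: n = 4, total = [8, 9, 7, 6]
After iteration 5: n = 5, total = [8, 9, 7, 6, 6]
After iteration 6: n = 6, total = [8, 9, 7, 6, 6, 4]
After iteration 7: n = 7, total = [8, 9, 7, 6, 6, 4, 4]
Loop ends.
len(total) = 7

Final answer: 7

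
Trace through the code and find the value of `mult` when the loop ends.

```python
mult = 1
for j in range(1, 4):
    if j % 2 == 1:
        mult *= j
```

Let's trace through this code step by step.

Initialize: mult = 1
Entering loop: for j in range(1, 4):
After iteration 1: j = 1, mult = 1
After iteration 2: j = 2, mult = 1
After iteration 3: j = 3, mult = 3
Loop ends.

Final answer: 3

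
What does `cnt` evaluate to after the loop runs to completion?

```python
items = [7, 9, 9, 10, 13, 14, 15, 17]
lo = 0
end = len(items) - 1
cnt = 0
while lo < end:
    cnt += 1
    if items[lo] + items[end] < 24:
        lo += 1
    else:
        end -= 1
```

Let's trace through this code step by step.

Initialize: items = [7, 9, 9, 10, 13, 14, 15, 17]
Initialize: lo = 0
Initialize: end = 7
Initialize: cnt = 0
Entering loop: while lo < end:
After iteration 1: lo = 0, end = 6, cnt = 1
After iteration 2: lo = 1, end = 6, cnt = 2
After iteration 3: lo = 1, end = 5, cnt = 3
After iteration 4: lo = 2, end = 5, cnt = 4
After iteration 5: lo = 3, end = 5, cnt = 5
After iteration 6: lo = 3, end = 4, cnt = 6
After iteration 7: lo = 4, end = 4, cnt = 7
Loop ends.

Final answer: 7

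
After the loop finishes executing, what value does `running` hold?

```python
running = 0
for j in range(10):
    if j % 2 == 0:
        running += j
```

Let's trace through this code step by step.

Initialize: running = 0
Entering loop: for j in range(10):
After iteration 1: j = 0, running = 0
After iteration 2: j = 1, running = 0
After iteration 3: j = 2, running = 2
After iteration 4: j = 3, running = 2
After iteration 5: j = 4, running = 6
After iteration 6: j = 5, running = 6
After iteration 7: j = 6, running = 12
After iteration 8: j = 7, running = 12
After iteration 9: j = 8, running = 20
After iteration 10: j = 9, running = 20
Loop ends.

Final answer: 20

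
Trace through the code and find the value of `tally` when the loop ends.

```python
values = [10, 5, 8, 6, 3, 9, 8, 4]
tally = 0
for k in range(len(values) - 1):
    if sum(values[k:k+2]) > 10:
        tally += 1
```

Let's trace through this code step by step.

Initialize: values = [10, 5, 8, 6, 3, 9, 8, 4]
Initialize: tally = 0
Entering loop: for k in range(len(values) - 1):
After iteration 1: k = 0, tally = 1
After iteration 2: k = 1, tally = 2
After iteration 3: k = 2, tally = 3
After iteration 4: k = 3, tally = 3
After iteration 5: k = 4, tally = 4
After iteration 6: k = 5, tally = 5
After iteration 7: k = 6, tally = 6
Loop ends.

Final answer: 6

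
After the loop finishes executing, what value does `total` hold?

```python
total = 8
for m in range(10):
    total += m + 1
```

Let's trace through this code step by step.

Initialize: total = 8
Entering loop: for m in range(10):
After iteration 1: m = 0, total = 9
After iteration 2: m = 1, total = 11
After iteration 3: m = 2, total = 14
After iteration 4: m = 3, total = 18
After iteration 5: m = 4, total = 23
After iteration 6: m = 5, total = 29
After iteration 7: m = 6, total = 36
After iteration 8: m = 7, total = 44
After iteration 9: m = 8, total = 53
After iteration 10: m = 9, total = 63
Loop ends.

Final answer: 63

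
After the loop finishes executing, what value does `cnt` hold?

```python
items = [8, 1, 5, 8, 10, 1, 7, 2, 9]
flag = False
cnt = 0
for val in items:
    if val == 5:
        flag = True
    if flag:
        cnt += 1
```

Let's trace through this code step by step.

Initialize: items = [8, 1, 5, 8, 10, 1, 7, 2, 9]
Initialize: flag = False
Initialize: cnt = 0
Entering loop: for val in items:
After iteration 1: val = 8, flag = False, cnt = 0
After iteration 2: val = 1, flag = False, cnt = 0
After iteration 3: val = 5, flag = True, cnt = 1
After iteration 4: val = 8, flag = True, cnt = 2
After iteration 5: val = 10, flag = True, cnt = 3
After iteration 6: val = 1, flag = True, cnt = 4
After iteration 7: val = 7, flag = True, cnt = 5
After iteration 8: val = 2, flag = True, cnt = 6
After iteration 9: val = 9, flag = True, cnt = 7
Loop ends.

Final answer: 7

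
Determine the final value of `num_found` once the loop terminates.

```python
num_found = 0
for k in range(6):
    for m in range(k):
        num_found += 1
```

Let's trace through this code step by step.

Initialize: num_found = 0
Entering loop: for k in range(6):
After iteration 1: k = 0, num_found = 0
After iteration 2: k = 1, num_found = 1, m = 0
After iteration 3: k = 2, num_found = 3, m = 1
After iteration 4: k = 3, num_found = 6, m = 2
After iteration 5: k = 4, num_found = 10, m = 3
After iteration 6: k = 5, num_found = 15, m = 4
Loop ends.

Final answer: 15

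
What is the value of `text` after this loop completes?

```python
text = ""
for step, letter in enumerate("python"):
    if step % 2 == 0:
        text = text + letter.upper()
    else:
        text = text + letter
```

Let's trace through this code step by step.

Initialize: text = ''
Entering loop: for step, letter in enumerate("python"):
After iteration 1: step = 0, letter = 'p', text = 'P'
After iteration 2: step = 1, letter = 'y', text = 'Py'
After iteration 3: step = 2, letter = 't', text = 'PyT'
After iteration 4: step = 3, letter = 'h', text = 'PyTh'
After iteration 5: step = 4, letter = 'o', text = 'PyThO'
After iteration 6: step = 5, letter = 'n', text = 'PyThOn'
Loop ends.

Final answer: 'PyThOn'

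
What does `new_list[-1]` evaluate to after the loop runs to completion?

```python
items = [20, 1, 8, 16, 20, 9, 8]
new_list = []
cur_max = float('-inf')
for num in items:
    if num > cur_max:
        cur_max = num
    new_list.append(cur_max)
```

Let's trace through this code step by step.

Initialize: items = [20, 1, 8, 16, 20, 9, 8]
Initialize: new_list = []
Initialize: cur_max = -inf
Entering loop: for num in items:
After iteration 1: num = 20, new_list = [20], cur_max = 20
After iteration 2: num = 1, new_list = [20, 20], cur_max = 20
After iteration 3: num = 8, new_list = [20, 20, 20], cur_max = 20
After iteration 4: num = 16, new_list = [20, 20, 20, 20], cur_max = 20
After iteration 5: num = 20, new_list = [20, 20, 20, 20, 20], cur_max = 20
After iteration 6: num = 9, new_list = [20, 20, 20, 20, 20, 20], cur_max = 20
After iteration 7: num = 8, new_list = [20, 20, 20, 20, 20, 20, 20], cur_max = 20
Loop ends.
new_list[-1] = 20

Final answer: 20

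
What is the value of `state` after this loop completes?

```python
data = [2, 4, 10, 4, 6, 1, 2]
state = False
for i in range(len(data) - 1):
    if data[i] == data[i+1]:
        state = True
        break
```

Let's trace through this code step by step.

Initialize: data = [2, 4, 10, 4, 6, 1, 2]
Initialize: state = False
Entering loop: for i in range(len(data) - 1):
After iteration 1: i = 0, state = False
After iteration 2: i = 1, state = False
After iteration 3: i = 2, state = False
After iteration 4: i = 3, state = False
After iteration 5: i = 4, state = False
After iteration 6: i = 5, state = False
Loop ends.

Final answer: False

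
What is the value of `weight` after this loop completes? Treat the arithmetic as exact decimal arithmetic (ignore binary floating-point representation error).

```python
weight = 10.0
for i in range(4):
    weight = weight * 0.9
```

Let's trace through this code step by step.

Initialize: weight = 10.0
Entering loop: for i in range(4):
After iteration 1: i = 0, weight = 9.0
After iteration 2: i = 1, weight = 8.1
After iteration 3: i = 2, weight = 7.29
After iteration 4: i = 3, weight = 6.561
Loop ends.

Final answer: 6.561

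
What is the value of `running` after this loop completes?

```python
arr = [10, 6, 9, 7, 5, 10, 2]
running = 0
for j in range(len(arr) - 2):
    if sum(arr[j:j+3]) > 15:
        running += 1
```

Let's trace through this code step by step.

Initialize: arr = [10, 6, 9, 7, 5, 10, 2]
Initialize: running = 0
Entering loop: for j in range(len(arr) - 2):
After iteration 1: j = 0, running = 1
After iteration 2: j = 1, running = 2
After iteration 3: j = 2, running = 3
After iteration 4: j = 3, running = 4
After iteration 5: j = 4, running = 5
Loop ends.

Final answer: 5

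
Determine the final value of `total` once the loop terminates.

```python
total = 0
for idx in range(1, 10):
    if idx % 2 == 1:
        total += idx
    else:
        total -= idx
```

Let's trace through this code step by step.

Initialize: total = 0
Entering loop: for idx in range(1, 10):
After iteration 1: idx = 1, total = 1
After iteration 2: idx = 2, total = -1
After iteration 3: idx = 3, total = 2
After iteration 4: idx = 4, total = -2
After iteration 5: idx = 5, total = 3
After iteration 6: idx = 6, total = -3
After iteration 7: idx = 7, total = 4
After iteration 8: idx = 8, total = -4
After iteration 9: idx = 9, total = 5
Loop ends.

Final answer: 5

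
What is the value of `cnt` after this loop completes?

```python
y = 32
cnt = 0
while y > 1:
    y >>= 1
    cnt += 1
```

Let's trace through this code step by step.

Initialize: y = 32
Initialize: cnt = 0
Entering loop: while y > 1:
After iteration 1: y = 16, cnt = 1
After iteration 2: y = 8, cnt = 2
After iteration 3: y = 4, cnt = 3
After iteration 4: y = 2, cnt = 4
After iteration 5: y = 1, cnt = 5
Loop ends.

Final answer: 5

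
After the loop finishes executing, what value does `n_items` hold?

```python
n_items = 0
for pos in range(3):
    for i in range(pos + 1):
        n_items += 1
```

Let's trace through this code step by step.

Initialize: n_items = 0
Entering loop: for pos in range(3):
After iteration 1: pos = 0, n_items = 1, i = 0
After iteration 2: pos = 1, n_items = 3, i = 1
After iteration 3: pos = 2, n_items = 6, i = 2
Loop ends.

Final answer: 6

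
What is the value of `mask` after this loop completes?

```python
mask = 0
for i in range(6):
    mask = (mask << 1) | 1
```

Let's trace through this code step by step.

Initialize: mask = 0
Entering loop: for i in range(6):
After iteration 1: i = 0, mask = 1
After iteration 2: i = 1, mask = 3
After iteration 3: i = 2, mask = 7
After iteration 4: i = 3, mask = 15
After iteration 5: i = 4, mask = 31
After iteration 6: i = 5, mask = 63
Loop ends.

Final answer: 63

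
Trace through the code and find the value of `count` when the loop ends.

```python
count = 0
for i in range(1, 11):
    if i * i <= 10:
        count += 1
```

Let's trace through this code step by step.

Initialize: count = 0
Entering loop: for i in range(1, 11):
After iteration 1: i = 1, count = 1
After iteration 2: i = 2, count = 2
After iteration 3: i = 3, count = 3
After iteration 4: i = 4, count = 3
After iteration 5: i = 5, count = 3
After iteration 6: i = 6, count = 3
After iteration 7: i = 7, count = 3
After iteration 8: i = 8, count = 3
After iteration 9: i = 9, count = 3
After iteration 10: i = 10, count = 3
Loop ends.

Final answer: 3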